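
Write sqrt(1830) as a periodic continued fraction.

Write x_i = (sqrt(1830) + m_i)/d_i with (m_0, d_0) = (0, 1). a_0 = floor(sqrt(1830)) = 42, since 42^2 = 1764 <= 1830 < 1849 = 43^2.
Iterate m_{i+1} = d_i*a_i - m_i, d_{i+1} = (1830 - m_{i+1}^2)/d_i, a_{i+1} = floor((a_0 + m_{i+1})/d_{i+1}):
  m_1 = 1*42 - 0 = 42, d_1 = (1830 - 42^2)/1 = 66/1 = 66, a_1 = floor((42 + 42)/66) = 1.
  m_2 = 66*1 - 42 = 24, d_2 = (1830 - 24^2)/66 = 1254/66 = 19, a_2 = floor((42 + 24)/19) = 3.
  m_3 = 19*3 - 24 = 33, d_3 = (1830 - 33^2)/19 = 741/19 = 39, a_3 = floor((42 + 33)/39) = 1.
  m_4 = 39*1 - 33 = 6, d_4 = (1830 - 6^2)/39 = 1794/39 = 46, a_4 = floor((42 + 6)/46) = 1.
  m_5 = 46*1 - 6 = 40, d_5 = (1830 - 40^2)/46 = 230/46 = 5, a_5 = floor((42 + 40)/5) = 16.
  m_6 = 5*16 - 40 = 40, d_6 = (1830 - 40^2)/5 = 230/5 = 46, a_6 = floor((42 + 40)/46) = 1.
  m_7 = 46*1 - 40 = 6, d_7 = (1830 - 6^2)/46 = 1794/46 = 39, a_7 = floor((42 + 6)/39) = 1.
  m_8 = 39*1 - 6 = 33, d_8 = (1830 - 33^2)/39 = 741/39 = 19, a_8 = floor((42 + 33)/19) = 3.
  m_9 = 19*3 - 33 = 24, d_9 = (1830 - 24^2)/19 = 1254/19 = 66, a_9 = floor((42 + 24)/66) = 1.
  m_10 = 66*1 - 24 = 42, d_10 = (1830 - 42^2)/66 = 66/66 = 1, a_10 = floor((42 + 42)/1) = 84.
  m_11 = 1*84 - 42 = 42, d_11 = (1830 - 42^2)/1 = 66/1 = 66: (m_11, d_11) = (m_1, d_1) = (42, 66), so from here the quotients repeat a_1, ..., a_10; the period length is 10.
Hence the expansion of sqrt(1830) is a_0 = 42 followed by the repeating block 1, 3, 1, 1, 16, 1, 1, 3, 1, 84 (period 10).

[42; (1, 3, 1, 1, 16, 1, 1, 3, 1, 84)]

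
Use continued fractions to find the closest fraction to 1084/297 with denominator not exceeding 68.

73/20

Expand x = 1084/297 as a continued fraction with the Euclidean algorithm:
  1084 = 3*297 + 193, so a_0 = 3.
  297 = 1*193 + 104, so a_1 = 1.
  193 = 1*104 + 89, so a_2 = 1.
  104 = 1*89 + 15, so a_3 = 1.
  89 = 5*15 + 14, so a_4 = 5.
  15 = 1*14 + 1, so a_5 = 1.
  14 = 14*1 + 0, so a_6 = 14.
so x = [3; 1, 1, 1, 5, 1, 14].
Convergents (p_i = a_i*p_{i-1} + p_{i-2}, q_i = a_i*q_{i-1} + q_{i-2} with p_{-2}=0, p_{-1}=1, q_{-2}=1, q_{-1}=0), until the denominator exceeds 68:
  i=0: a_0=3, p_0 = 3*1 + 0 = 3, q_0 = 3*0 + 1 = 1.
  i=1: a_1=1, p_1 = 1*3 + 1 = 4, q_1 = 1*1 + 0 = 1.
  i=2: a_2=1, p_2 = 1*4 + 3 = 7, q_2 = 1*1 + 1 = 2.
  i=3: a_3=1, p_3 = 1*7 + 4 = 11, q_3 = 1*2 + 1 = 3.
  i=4: a_4=5, p_4 = 5*11 + 7 = 62, q_4 = 5*3 + 2 = 17.
  i=5: a_5=1, p_5 = 1*62 + 11 = 73, q_5 = 1*17 + 3 = 20.
  i=6: a_6=14, p_6 = 14*73 + 62 = 1084, q_6 = 14*20 + 17 = 297.
q_6 = 297 > 68, so the last convergent with denominator <= 68 is p_5/q_5 = 73/20.
The closest fraction with denominator <= 68 is either p_5/q_5 or the intermediate fraction (k*p_5 + p_4)/(k*q_5 + q_4) with the largest k >= 1 whose denominator stays <= 68; these approach x as k grows, and every other convergent or intermediate fraction in range is farther away.
Largest k: floor((68 - q_4)/q_5) = floor((68 - 17)/20) = 2.
That gives (2*73 + 62)/(2*20 + 17) = 208/57.
Compare the errors: |x - 73/20| = |1084*20 - 73*297|/(297*20) = 1/5940, and |x - 208/57| = |1084*57 - 208*297|/(297*57) = 12/16929.
Cross-multiplying, 1*16929 = 16929 < 71280 = 12*5940, so 1/5940 is smaller: the convergent 73/20 is closer to x than 208/57.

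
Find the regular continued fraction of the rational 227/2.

[113; 2]

Run the Euclidean algorithm on 227 and 2; the successive quotients are the partial quotients a_0, a_1, ... (each step inverts the fractional part left over by the previous one):
  227 = 113*2 + 1, so a_0 = 113.
  2 = 2*1 + 0, so a_1 = 2.
The remainder reaches 0 after 2 divisions, so the expansion has 2 partial quotients, read off in order.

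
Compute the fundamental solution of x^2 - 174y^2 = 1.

(x, y) = (1451, 110)

First expand sqrt(174) as a continued fraction. With x_i = (sqrt(174) + m_i)/d_i and (m_0, d_0) = (0, 1): a_0 = floor(sqrt(174)) = 13, since 13^2 = 169 <= 174 < 196 = 14^2.
Iterate m_{i+1} = d_i*a_i - m_i, d_{i+1} = (174 - m_{i+1}^2)/d_i, a_{i+1} = floor((a_0 + m_{i+1})/d_{i+1}):
  m_1 = 1*13 - 0 = 13, d_1 = (174 - 13^2)/1 = 5/1 = 5, a_1 = floor((13 + 13)/5) = 5.
  m_2 = 5*5 - 13 = 12, d_2 = (174 - 12^2)/5 = 30/5 = 6, a_2 = floor((13 + 12)/6) = 4.
  m_3 = 6*4 - 12 = 12, d_3 = (174 - 12^2)/6 = 30/6 = 5, a_3 = floor((13 + 12)/5) = 5.
  m_4 = 5*5 - 12 = 13, d_4 = (174 - 13^2)/5 = 5/5 = 1, a_4 = floor((13 + 13)/1) = 26.
  m_5 = 1*26 - 13 = 13, d_5 = (174 - 13^2)/1 = 5/1 = 5: (m_5, d_5) = (m_1, d_1) = (13, 5), so from here the quotients repeat a_1, ..., a_4; the period length is 4.
So sqrt(174) = [13; (5, 4, 5, 26)] with period length k = 4.
k is even, so the fundamental solution of x^2 - 174y^2 = 1 is (p_{k-1}, q_{k-1}) = (p_3, q_3); compute convergents through index 3.
Convergents (p_i = a_i*p_{i-1} + p_{i-2}, q_i = a_i*q_{i-1} + q_{i-2} with p_{-2}=0, p_{-1}=1, q_{-2}=1, q_{-1}=0):
  i=0: a_0=13, p_0 = 13*1 + 0 = 13, q_0 = 13*0 + 1 = 1.
  i=1: a_1=5, p_1 = 5*13 + 1 = 66, q_1 = 5*1 + 0 = 5.
  i=2: a_2=4, p_2 = 4*66 + 13 = 277, q_2 = 4*5 + 1 = 21.
  i=3: a_3=5, p_3 = 5*277 + 66 = 1451, q_3 = 5*21 + 5 = 110.
Check: 1451^2 - 174*110^2 = 2105401 - 2105400 = 1, so (x, y) = (1451, 110) solves the equation, and by the theorem it is the least positive solution.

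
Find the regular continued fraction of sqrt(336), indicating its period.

Write x_i = (sqrt(336) + m_i)/d_i with (m_0, d_0) = (0, 1). a_0 = floor(sqrt(336)) = 18, since 18^2 = 324 <= 336 < 361 = 19^2.
Iterate m_{i+1} = d_i*a_i - m_i, d_{i+1} = (336 - m_{i+1}^2)/d_i, a_{i+1} = floor((a_0 + m_{i+1})/d_{i+1}):
  m_1 = 1*18 - 0 = 18, d_1 = (336 - 18^2)/1 = 12/1 = 12, a_1 = floor((18 + 18)/12) = 3.
  m_2 = 12*3 - 18 = 18, d_2 = (336 - 18^2)/12 = 12/12 = 1, a_2 = floor((18 + 18)/1) = 36.
  m_3 = 1*36 - 18 = 18, d_3 = (336 - 18^2)/1 = 12/1 = 12: (m_3, d_3) = (m_1, d_1) = (18, 12), so from here the quotients repeat a_1, a_2; the period length is 2.
Hence the expansion of sqrt(336) is a_0 = 18 followed by the repeating block 3, 36 (period 2).

[18; (3, 36)]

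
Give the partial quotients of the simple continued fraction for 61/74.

[0; 1, 4, 1, 2, 4]

Run the Euclidean algorithm on 61 and 74; the successive quotients are the partial quotients a_0, a_1, ... (each step inverts the fractional part left over by the previous one):
  61 = 0*74 + 61, so a_0 = 0.
  74 = 1*61 + 13, so a_1 = 1.
  61 = 4*13 + 9, so a_2 = 4.
  13 = 1*9 + 4, so a_3 = 1.
  9 = 2*4 + 1, so a_4 = 2.
  4 = 4*1 + 0, so a_5 = 4.
The remainder reaches 0 after 6 divisions, so the expansion has 6 partial quotients, read off in order.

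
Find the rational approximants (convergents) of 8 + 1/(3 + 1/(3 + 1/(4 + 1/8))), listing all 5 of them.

Using the convergent recurrence p_i = a_i*p_{i-1} + p_{i-2}, q_i = a_i*q_{i-1} + q_{i-2} with p_{-2}=0, p_{-1}=1, q_{-2}=1, q_{-1}=0:
  i=0: a_0=8, p_0 = 8*1 + 0 = 8, q_0 = 8*0 + 1 = 1.
  i=1: a_1=3, p_1 = 3*8 + 1 = 25, q_1 = 3*1 + 0 = 3.
  i=2: a_2=3, p_2 = 3*25 + 8 = 83, q_2 = 3*3 + 1 = 10.
  i=3: a_3=4, p_3 = 4*83 + 25 = 357, q_3 = 4*10 + 3 = 43.
  i=4: a_4=8, p_4 = 8*357 + 83 = 2939, q_4 = 8*43 + 10 = 354.

8/1, 25/3, 83/10, 357/43, 2939/354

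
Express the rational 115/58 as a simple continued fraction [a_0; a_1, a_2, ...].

Run the Euclidean algorithm on 115 and 58; the successive quotients are the partial quotients a_0, a_1, ... (each step inverts the fractional part left over by the previous one):
  115 = 1*58 + 57, so a_0 = 1.
  58 = 1*57 + 1, so a_1 = 1.
  57 = 57*1 + 0, so a_2 = 57.
The remainder reaches 0 after 3 divisions, so the expansion has 3 partial quotients, read off in order.

[1; 1, 57]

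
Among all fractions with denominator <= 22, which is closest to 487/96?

71/14

Expand x = 487/96 as a continued fraction with the Euclidean algorithm:
  487 = 5*96 + 7, so a_0 = 5.
  96 = 13*7 + 5, so a_1 = 13.
  7 = 1*5 + 2, so a_2 = 1.
  5 = 2*2 + 1, so a_3 = 2.
  2 = 2*1 + 0, so a_4 = 2.
so x = [5; 13, 1, 2, 2].
Convergents (p_i = a_i*p_{i-1} + p_{i-2}, q_i = a_i*q_{i-1} + q_{i-2} with p_{-2}=0, p_{-1}=1, q_{-2}=1, q_{-1}=0), until the denominator exceeds 22:
  i=0: a_0=5, p_0 = 5*1 + 0 = 5, q_0 = 5*0 + 1 = 1.
  i=1: a_1=13, p_1 = 13*5 + 1 = 66, q_1 = 13*1 + 0 = 13.
  i=2: a_2=1, p_2 = 1*66 + 5 = 71, q_2 = 1*13 + 1 = 14.
  i=3: a_3=2, p_3 = 2*71 + 66 = 208, q_3 = 2*14 + 13 = 41.
q_3 = 41 > 22, so the last convergent with denominator <= 22 is p_2/q_2 = 71/14.
The closest fraction with denominator <= 22 is either p_2/q_2 or the intermediate fraction (k*p_2 + p_1)/(k*q_2 + q_1) with the largest k >= 1 whose denominator stays <= 22; these approach x as k grows, and every other convergent or intermediate fraction in range is farther away.
Largest k: floor((22 - q_1)/q_2) = floor((22 - 13)/14) = 0.
Since k = 0, no intermediate fraction beyond p_2/q_2 has denominator <= 22, so the convergent 71/14 is the closest (its error is |487*14 - 71*96|/(96*14) = 2/1344).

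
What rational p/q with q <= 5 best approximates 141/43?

Expand x = 141/43 as a continued fraction with the Euclidean algorithm:
  141 = 3*43 + 12, so a_0 = 3.
  43 = 3*12 + 7, so a_1 = 3.
  12 = 1*7 + 5, so a_2 = 1.
  7 = 1*5 + 2, so a_3 = 1.
  5 = 2*2 + 1, so a_4 = 2.
  2 = 2*1 + 0, so a_5 = 2.
so x = [3; 3, 1, 1, 2, 2].
Convergents (p_i = a_i*p_{i-1} + p_{i-2}, q_i = a_i*q_{i-1} + q_{i-2} with p_{-2}=0, p_{-1}=1, q_{-2}=1, q_{-1}=0), until the denominator exceeds 5:
  i=0: a_0=3, p_0 = 3*1 + 0 = 3, q_0 = 3*0 + 1 = 1.
  i=1: a_1=3, p_1 = 3*3 + 1 = 10, q_1 = 3*1 + 0 = 3.
  i=2: a_2=1, p_2 = 1*10 + 3 = 13, q_2 = 1*3 + 1 = 4.
  i=3: a_3=1, p_3 = 1*13 + 10 = 23, q_3 = 1*4 + 3 = 7.
q_3 = 7 > 5, so the last convergent with denominator <= 5 is p_2/q_2 = 13/4.
The closest fraction with denominator <= 5 is either p_2/q_2 or the intermediate fraction (k*p_2 + p_1)/(k*q_2 + q_1) with the largest k >= 1 whose denominator stays <= 5; these approach x as k grows, and every other convergent or intermediate fraction in range is farther away.
Largest k: floor((5 - q_1)/q_2) = floor((5 - 3)/4) = 0.
Since k = 0, no intermediate fraction beyond p_2/q_2 has denominator <= 5, so the convergent 13/4 is the closest (its error is |141*4 - 13*43|/(43*4) = 5/172).

13/4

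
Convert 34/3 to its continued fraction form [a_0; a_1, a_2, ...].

[11; 3]

Run the Euclidean algorithm on 34 and 3; the successive quotients are the partial quotients a_0, a_1, ... (each step inverts the fractional part left over by the previous one):
  34 = 11*3 + 1, so a_0 = 11.
  3 = 3*1 + 0, so a_1 = 3.
The remainder reaches 0 after 2 divisions, so the expansion has 2 partial quotients, read off in order.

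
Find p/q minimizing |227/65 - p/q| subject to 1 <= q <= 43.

Expand x = 227/65 as a continued fraction with the Euclidean algorithm:
  227 = 3*65 + 32, so a_0 = 3.
  65 = 2*32 + 1, so a_1 = 2.
  32 = 32*1 + 0, so a_2 = 32.
so x = [3; 2, 32].
Convergents (p_i = a_i*p_{i-1} + p_{i-2}, q_i = a_i*q_{i-1} + q_{i-2} with p_{-2}=0, p_{-1}=1, q_{-2}=1, q_{-1}=0), until the denominator exceeds 43:
  i=0: a_0=3, p_0 = 3*1 + 0 = 3, q_0 = 3*0 + 1 = 1.
  i=1: a_1=2, p_1 = 2*3 + 1 = 7, q_1 = 2*1 + 0 = 2.
  i=2: a_2=32, p_2 = 32*7 + 3 = 227, q_2 = 32*2 + 1 = 65.
q_2 = 65 > 43, so the last convergent with denominator <= 43 is p_1/q_1 = 7/2.
The closest fraction with denominator <= 43 is either p_1/q_1 or the intermediate fraction (k*p_1 + p_0)/(k*q_1 + q_0) with the largest k >= 1 whose denominator stays <= 43; these approach x as k grows, and every other convergent or intermediate fraction in range is farther away.
Largest k: floor((43 - q_0)/q_1) = floor((43 - 1)/2) = 21.
That gives (21*7 + 3)/(21*2 + 1) = 150/43.
Compare the errors: |x - 7/2| = |227*2 - 7*65|/(65*2) = 1/130, and |x - 150/43| = |227*43 - 150*65|/(65*43) = 11/2795.
Cross-multiplying, 11*130 = 1430 < 2795 = 1*2795, so 11/2795 is smaller: the intermediate fraction 150/43 is closer to x than 7/2.

150/43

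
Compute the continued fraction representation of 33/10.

[3; 3, 3]

Run the Euclidean algorithm on 33 and 10; the successive quotients are the partial quotients a_0, a_1, ... (each step inverts the fractional part left over by the previous one):
  33 = 3*10 + 3, so a_0 = 3.
  10 = 3*3 + 1, so a_1 = 3.
  3 = 3*1 + 0, so a_2 = 3.
The remainder reaches 0 after 3 divisions, so the expansion has 3 partial quotients, read off in order.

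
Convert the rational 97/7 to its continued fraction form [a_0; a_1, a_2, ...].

Run the Euclidean algorithm on 97 and 7; the successive quotients are the partial quotients a_0, a_1, ... (each step inverts the fractional part left over by the previous one):
  97 = 13*7 + 6, so a_0 = 13.
  7 = 1*6 + 1, so a_1 = 1.
  6 = 6*1 + 0, so a_2 = 6.
The remainder reaches 0 after 3 divisions, so the expansion has 3 partial quotients, read off in order.

[13; 1, 6]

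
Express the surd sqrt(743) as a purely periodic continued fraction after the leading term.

[27; (3, 1, 7, 27, 7, 1, 3, 54)]

Write x_i = (sqrt(743) + m_i)/d_i with (m_0, d_0) = (0, 1). a_0 = floor(sqrt(743)) = 27, since 27^2 = 729 <= 743 < 784 = 28^2.
Iterate m_{i+1} = d_i*a_i - m_i, d_{i+1} = (743 - m_{i+1}^2)/d_i, a_{i+1} = floor((a_0 + m_{i+1})/d_{i+1}):
  m_1 = 1*27 - 0 = 27, d_1 = (743 - 27^2)/1 = 14/1 = 14, a_1 = floor((27 + 27)/14) = 3.
  m_2 = 14*3 - 27 = 15, d_2 = (743 - 15^2)/14 = 518/14 = 37, a_2 = floor((27 + 15)/37) = 1.
  m_3 = 37*1 - 15 = 22, d_3 = (743 - 22^2)/37 = 259/37 = 7, a_3 = floor((27 + 22)/7) = 7.
  m_4 = 7*7 - 22 = 27, d_4 = (743 - 27^2)/7 = 14/7 = 2, a_4 = floor((27 + 27)/2) = 27.
  m_5 = 2*27 - 27 = 27, d_5 = (743 - 27^2)/2 = 14/2 = 7, a_5 = floor((27 + 27)/7) = 7.
  m_6 = 7*7 - 27 = 22, d_6 = (743 - 22^2)/7 = 259/7 = 37, a_6 = floor((27 + 22)/37) = 1.
  m_7 = 37*1 - 22 = 15, d_7 = (743 - 15^2)/37 = 518/37 = 14, a_7 = floor((27 + 15)/14) = 3.
  m_8 = 14*3 - 15 = 27, d_8 = (743 - 27^2)/14 = 14/14 = 1, a_8 = floor((27 + 27)/1) = 54.
  m_9 = 1*54 - 27 = 27, d_9 = (743 - 27^2)/1 = 14/1 = 14: (m_9, d_9) = (m_1, d_1) = (27, 14), so from here the quotients repeat a_1, ..., a_8; the period length is 8.
Hence the expansion of sqrt(743) is a_0 = 27 followed by the repeating block 3, 1, 7, 27, 7, 1, 3, 54 (period 8).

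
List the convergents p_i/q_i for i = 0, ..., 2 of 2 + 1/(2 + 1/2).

2/1, 5/2, 12/5

Using the convergent recurrence p_i = a_i*p_{i-1} + p_{i-2}, q_i = a_i*q_{i-1} + q_{i-2} with p_{-2}=0, p_{-1}=1, q_{-2}=1, q_{-1}=0:
  i=0: a_0=2, p_0 = 2*1 + 0 = 2, q_0 = 2*0 + 1 = 1.
  i=1: a_1=2, p_1 = 2*2 + 1 = 5, q_1 = 2*1 + 0 = 2.
  i=2: a_2=2, p_2 = 2*5 + 2 = 12, q_2 = 2*2 + 1 = 5.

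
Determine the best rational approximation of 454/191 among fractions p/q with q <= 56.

Expand x = 454/191 as a continued fraction with the Euclidean algorithm:
  454 = 2*191 + 72, so a_0 = 2.
  191 = 2*72 + 47, so a_1 = 2.
  72 = 1*47 + 25, so a_2 = 1.
  47 = 1*25 + 22, so a_3 = 1.
  25 = 1*22 + 3, so a_4 = 1.
  22 = 7*3 + 1, so a_5 = 7.
  3 = 3*1 + 0, so a_6 = 3.
so x = [2; 2, 1, 1, 1, 7, 3].
Convergents (p_i = a_i*p_{i-1} + p_{i-2}, q_i = a_i*q_{i-1} + q_{i-2} with p_{-2}=0, p_{-1}=1, q_{-2}=1, q_{-1}=0), until the denominator exceeds 56:
  i=0: a_0=2, p_0 = 2*1 + 0 = 2, q_0 = 2*0 + 1 = 1.
  i=1: a_1=2, p_1 = 2*2 + 1 = 5, q_1 = 2*1 + 0 = 2.
  i=2: a_2=1, p_2 = 1*5 + 2 = 7, q_2 = 1*2 + 1 = 3.
  i=3: a_3=1, p_3 = 1*7 + 5 = 12, q_3 = 1*3 + 2 = 5.
  i=4: a_4=1, p_4 = 1*12 + 7 = 19, q_4 = 1*5 + 3 = 8.
  i=5: a_5=7, p_5 = 7*19 + 12 = 145, q_5 = 7*8 + 5 = 61.
q_5 = 61 > 56, so the last convergent with denominator <= 56 is p_4/q_4 = 19/8.
The closest fraction with denominator <= 56 is either p_4/q_4 or the intermediate fraction (k*p_4 + p_3)/(k*q_4 + q_3) with the largest k >= 1 whose denominator stays <= 56; these approach x as k grows, and every other convergent or intermediate fraction in range is farther away.
Largest k: floor((56 - q_3)/q_4) = floor((56 - 5)/8) = 6.
That gives (6*19 + 12)/(6*8 + 5) = 126/53.
Compare the errors: |x - 19/8| = |454*8 - 19*191|/(191*8) = 3/1528, and |x - 126/53| = |454*53 - 126*191|/(191*53) = 4/10123.
Cross-multiplying, 4*1528 = 6112 < 30369 = 3*10123, so 4/10123 is smaller: the intermediate fraction 126/53 is closer to x than 19/8.

126/53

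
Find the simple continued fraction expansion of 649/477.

[1; 2, 1, 3, 2, 2, 3, 2]

Run the Euclidean algorithm on 649 and 477; the successive quotients are the partial quotients a_0, a_1, ... (each step inverts the fractional part left over by the previous one):
  649 = 1*477 + 172, so a_0 = 1.
  477 = 2*172 + 133, so a_1 = 2.
  172 = 1*133 + 39, so a_2 = 1.
  133 = 3*39 + 16, so a_3 = 3.
  39 = 2*16 + 7, so a_4 = 2.
  16 = 2*7 + 2, so a_5 = 2.
  7 = 3*2 + 1, so a_6 = 3.
  2 = 2*1 + 0, so a_7 = 2.
The remainder reaches 0 after 8 divisions, so the expansion has 8 partial quotients, read off in order.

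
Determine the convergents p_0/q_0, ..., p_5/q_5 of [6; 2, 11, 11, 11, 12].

6/1, 13/2, 149/23, 1652/255, 18321/2828, 221504/34191

Using the convergent recurrence p_i = a_i*p_{i-1} + p_{i-2}, q_i = a_i*q_{i-1} + q_{i-2} with p_{-2}=0, p_{-1}=1, q_{-2}=1, q_{-1}=0:
  i=0: a_0=6, p_0 = 6*1 + 0 = 6, q_0 = 6*0 + 1 = 1.
  i=1: a_1=2, p_1 = 2*6 + 1 = 13, q_1 = 2*1 + 0 = 2.
  i=2: a_2=11, p_2 = 11*13 + 6 = 149, q_2 = 11*2 + 1 = 23.
  i=3: a_3=11, p_3 = 11*149 + 13 = 1652, q_3 = 11*23 + 2 = 255.
  i=4: a_4=11, p_4 = 11*1652 + 149 = 18321, q_4 = 11*255 + 23 = 2828.
  i=5: a_5=12, p_5 = 12*18321 + 1652 = 221504, q_5 = 12*2828 + 255 = 34191.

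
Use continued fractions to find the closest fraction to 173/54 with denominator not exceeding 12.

16/5

Expand x = 173/54 as a continued fraction with the Euclidean algorithm:
  173 = 3*54 + 11, so a_0 = 3.
  54 = 4*11 + 10, so a_1 = 4.
  11 = 1*10 + 1, so a_2 = 1.
  10 = 10*1 + 0, so a_3 = 10.
so x = [3; 4, 1, 10].
Convergents (p_i = a_i*p_{i-1} + p_{i-2}, q_i = a_i*q_{i-1} + q_{i-2} with p_{-2}=0, p_{-1}=1, q_{-2}=1, q_{-1}=0), until the denominator exceeds 12:
  i=0: a_0=3, p_0 = 3*1 + 0 = 3, q_0 = 3*0 + 1 = 1.
  i=1: a_1=4, p_1 = 4*3 + 1 = 13, q_1 = 4*1 + 0 = 4.
  i=2: a_2=1, p_2 = 1*13 + 3 = 16, q_2 = 1*4 + 1 = 5.
  i=3: a_3=10, p_3 = 10*16 + 13 = 173, q_3 = 10*5 + 4 = 54.
q_3 = 54 > 12, so the last convergent with denominator <= 12 is p_2/q_2 = 16/5.
The closest fraction with denominator <= 12 is either p_2/q_2 or the intermediate fraction (k*p_2 + p_1)/(k*q_2 + q_1) with the largest k >= 1 whose denominator stays <= 12; these approach x as k grows, and every other convergent or intermediate fraction in range is farther away.
Largest k: floor((12 - q_1)/q_2) = floor((12 - 4)/5) = 1.
That gives (1*16 + 13)/(1*5 + 4) = 29/9.
Compare the errors: |x - 16/5| = |173*5 - 16*54|/(54*5) = 1/270, and |x - 29/9| = |173*9 - 29*54|/(54*9) = 9/486.
Cross-multiplying, 1*486 = 486 < 2430 = 9*270, so 1/270 is smaller: the convergent 16/5 is closer to x than 29/9.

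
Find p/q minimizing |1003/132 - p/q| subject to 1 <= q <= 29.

Expand x = 1003/132 as a continued fraction with the Euclidean algorithm:
  1003 = 7*132 + 79, so a_0 = 7.
  132 = 1*79 + 53, so a_1 = 1.
  79 = 1*53 + 26, so a_2 = 1.
  53 = 2*26 + 1, so a_3 = 2.
  26 = 26*1 + 0, so a_4 = 26.
so x = [7; 1, 1, 2, 26].
Convergents (p_i = a_i*p_{i-1} + p_{i-2}, q_i = a_i*q_{i-1} + q_{i-2} with p_{-2}=0, p_{-1}=1, q_{-2}=1, q_{-1}=0), until the denominator exceeds 29:
  i=0: a_0=7, p_0 = 7*1 + 0 = 7, q_0 = 7*0 + 1 = 1.
  i=1: a_1=1, p_1 = 1*7 + 1 = 8, q_1 = 1*1 + 0 = 1.
  i=2: a_2=1, p_2 = 1*8 + 7 = 15, q_2 = 1*1 + 1 = 2.
  i=3: a_3=2, p_3 = 2*15 + 8 = 38, q_3 = 2*2 + 1 = 5.
  i=4: a_4=26, p_4 = 26*38 + 15 = 1003, q_4 = 26*5 + 2 = 132.
q_4 = 132 > 29, so the last convergent with denominator <= 29 is p_3/q_3 = 38/5.
The closest fraction with denominator <= 29 is either p_3/q_3 or the intermediate fraction (k*p_3 + p_2)/(k*q_3 + q_2) with the largest k >= 1 whose denominator stays <= 29; these approach x as k grows, and every other convergent or intermediate fraction in range is farther away.
Largest k: floor((29 - q_2)/q_3) = floor((29 - 2)/5) = 5.
That gives (5*38 + 15)/(5*5 + 2) = 205/27.
Compare the errors: |x - 38/5| = |1003*5 - 38*132|/(132*5) = 1/660, and |x - 205/27| = |1003*27 - 205*132|/(132*27) = 21/3564.
Cross-multiplying, 1*3564 = 3564 < 13860 = 21*660, so 1/660 is smaller: the convergent 38/5 is closer to x than 205/27.

38/5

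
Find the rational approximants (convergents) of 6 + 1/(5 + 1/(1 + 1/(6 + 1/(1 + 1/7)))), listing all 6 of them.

Using the convergent recurrence p_i = a_i*p_{i-1} + p_{i-2}, q_i = a_i*q_{i-1} + q_{i-2} with p_{-2}=0, p_{-1}=1, q_{-2}=1, q_{-1}=0:
  i=0: a_0=6, p_0 = 6*1 + 0 = 6, q_0 = 6*0 + 1 = 1.
  i=1: a_1=5, p_1 = 5*6 + 1 = 31, q_1 = 5*1 + 0 = 5.
  i=2: a_2=1, p_2 = 1*31 + 6 = 37, q_2 = 1*5 + 1 = 6.
  i=3: a_3=6, p_3 = 6*37 + 31 = 253, q_3 = 6*6 + 5 = 41.
  i=4: a_4=1, p_4 = 1*253 + 37 = 290, q_4 = 1*41 + 6 = 47.
  i=5: a_5=7, p_5 = 7*290 + 253 = 2283, q_5 = 7*47 + 41 = 370.

6/1, 31/5, 37/6, 253/41, 290/47, 2283/370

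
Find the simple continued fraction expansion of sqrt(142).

[11; (1, 10, 1, 22)]

Write x_i = (sqrt(142) + m_i)/d_i with (m_0, d_0) = (0, 1). a_0 = floor(sqrt(142)) = 11, since 11^2 = 121 <= 142 < 144 = 12^2.
Iterate m_{i+1} = d_i*a_i - m_i, d_{i+1} = (142 - m_{i+1}^2)/d_i, a_{i+1} = floor((a_0 + m_{i+1})/d_{i+1}):
  m_1 = 1*11 - 0 = 11, d_1 = (142 - 11^2)/1 = 21/1 = 21, a_1 = floor((11 + 11)/21) = 1.
  m_2 = 21*1 - 11 = 10, d_2 = (142 - 10^2)/21 = 42/21 = 2, a_2 = floor((11 + 10)/2) = 10.
  m_3 = 2*10 - 10 = 10, d_3 = (142 - 10^2)/2 = 42/2 = 21, a_3 = floor((11 + 10)/21) = 1.
  m_4 = 21*1 - 10 = 11, d_4 = (142 - 11^2)/21 = 21/21 = 1, a_4 = floor((11 + 11)/1) = 22.
  m_5 = 1*22 - 11 = 11, d_5 = (142 - 11^2)/1 = 21/1 = 21: (m_5, d_5) = (m_1, d_1) = (11, 21), so from here the quotients repeat a_1, ..., a_4; the period length is 4.
Hence the expansion of sqrt(142) is a_0 = 11 followed by the repeating block 1, 10, 1, 22 (period 4).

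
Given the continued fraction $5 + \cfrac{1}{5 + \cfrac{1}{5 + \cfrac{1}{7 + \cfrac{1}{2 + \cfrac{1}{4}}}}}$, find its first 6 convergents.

Using the convergent recurrence p_i = a_i*p_{i-1} + p_{i-2}, q_i = a_i*q_{i-1} + q_{i-2} with p_{-2}=0, p_{-1}=1, q_{-2}=1, q_{-1}=0:
  i=0: a_0=5, p_0 = 5*1 + 0 = 5, q_0 = 5*0 + 1 = 1.
  i=1: a_1=5, p_1 = 5*5 + 1 = 26, q_1 = 5*1 + 0 = 5.
  i=2: a_2=5, p_2 = 5*26 + 5 = 135, q_2 = 5*5 + 1 = 26.
  i=3: a_3=7, p_3 = 7*135 + 26 = 971, q_3 = 7*26 + 5 = 187.
  i=4: a_4=2, p_4 = 2*971 + 135 = 2077, q_4 = 2*187 + 26 = 400.
  i=5: a_5=4, p_5 = 4*2077 + 971 = 9279, q_5 = 4*400 + 187 = 1787.

5/1, 26/5, 135/26, 971/187, 2077/400, 9279/1787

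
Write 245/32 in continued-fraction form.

Run the Euclidean algorithm on 245 and 32; the successive quotients are the partial quotients a_0, a_1, ... (each step inverts the fractional part left over by the previous one):
  245 = 7*32 + 21, so a_0 = 7.
  32 = 1*21 + 11, so a_1 = 1.
  21 = 1*11 + 10, so a_2 = 1.
  11 = 1*10 + 1, so a_3 = 1.
  10 = 10*1 + 0, so a_4 = 10.
The remainder reaches 0 after 5 divisions, so the expansion has 5 partial quotients, read off in order.

[7; 1, 1, 1, 10]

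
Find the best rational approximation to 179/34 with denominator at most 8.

Expand x = 179/34 as a continued fraction with the Euclidean algorithm:
  179 = 5*34 + 9, so a_0 = 5.
  34 = 3*9 + 7, so a_1 = 3.
  9 = 1*7 + 2, so a_2 = 1.
  7 = 3*2 + 1, so a_3 = 3.
  2 = 2*1 + 0, so a_4 = 2.
so x = [5; 3, 1, 3, 2].
Convergents (p_i = a_i*p_{i-1} + p_{i-2}, q_i = a_i*q_{i-1} + q_{i-2} with p_{-2}=0, p_{-1}=1, q_{-2}=1, q_{-1}=0), until the denominator exceeds 8:
  i=0: a_0=5, p_0 = 5*1 + 0 = 5, q_0 = 5*0 + 1 = 1.
  i=1: a_1=3, p_1 = 3*5 + 1 = 16, q_1 = 3*1 + 0 = 3.
  i=2: a_2=1, p_2 = 1*16 + 5 = 21, q_2 = 1*3 + 1 = 4.
  i=3: a_3=3, p_3 = 3*21 + 16 = 79, q_3 = 3*4 + 3 = 15.
q_3 = 15 > 8, so the last convergent with denominator <= 8 is p_2/q_2 = 21/4.
The closest fraction with denominator <= 8 is either p_2/q_2 or the intermediate fraction (k*p_2 + p_1)/(k*q_2 + q_1) with the largest k >= 1 whose denominator stays <= 8; these approach x as k grows, and every other convergent or intermediate fraction in range is farther away.
Largest k: floor((8 - q_1)/q_2) = floor((8 - 3)/4) = 1.
That gives (1*21 + 16)/(1*4 + 3) = 37/7.
Compare the errors: |x - 21/4| = |179*4 - 21*34|/(34*4) = 2/136, and |x - 37/7| = |179*7 - 37*34|/(34*7) = 5/238.
Cross-multiplying, 2*238 = 476 < 680 = 5*136, so 2/136 is smaller: the convergent 21/4 is closer to x than 37/7.

21/4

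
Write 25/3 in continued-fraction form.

[8; 3]

Run the Euclidean algorithm on 25 and 3; the successive quotients are the partial quotients a_0, a_1, ... (each step inverts the fractional part left over by the previous one):
  25 = 8*3 + 1, so a_0 = 8.
  3 = 3*1 + 0, so a_1 = 3.
The remainder reaches 0 after 2 divisions, so the expansion has 2 partial quotients, read off in order.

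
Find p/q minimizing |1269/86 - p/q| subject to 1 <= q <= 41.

Expand x = 1269/86 as a continued fraction with the Euclidean algorithm:
  1269 = 14*86 + 65, so a_0 = 14.
  86 = 1*65 + 21, so a_1 = 1.
  65 = 3*21 + 2, so a_2 = 3.
  21 = 10*2 + 1, so a_3 = 10.
  2 = 2*1 + 0, so a_4 = 2.
so x = [14; 1, 3, 10, 2].
Convergents (p_i = a_i*p_{i-1} + p_{i-2}, q_i = a_i*q_{i-1} + q_{i-2} with p_{-2}=0, p_{-1}=1, q_{-2}=1, q_{-1}=0), until the denominator exceeds 41:
  i=0: a_0=14, p_0 = 14*1 + 0 = 14, q_0 = 14*0 + 1 = 1.
  i=1: a_1=1, p_1 = 1*14 + 1 = 15, q_1 = 1*1 + 0 = 1.
  i=2: a_2=3, p_2 = 3*15 + 14 = 59, q_2 = 3*1 + 1 = 4.
  i=3: a_3=10, p_3 = 10*59 + 15 = 605, q_3 = 10*4 + 1 = 41.
  i=4: a_4=2, p_4 = 2*605 + 59 = 1269, q_4 = 2*41 + 4 = 86.
q_4 = 86 > 41, so the last convergent with denominator <= 41 is p_3/q_3 = 605/41.
The closest fraction with denominator <= 41 is either p_3/q_3 or the intermediate fraction (k*p_3 + p_2)/(k*q_3 + q_2) with the largest k >= 1 whose denominator stays <= 41; these approach x as k grows, and every other convergent or intermediate fraction in range is farther away.
Largest k: floor((41 - q_2)/q_3) = floor((41 - 4)/41) = 0.
Since k = 0, no intermediate fraction beyond p_3/q_3 has denominator <= 41, so the convergent 605/41 is the closest (its error is |1269*41 - 605*86|/(86*41) = 1/3526).

605/41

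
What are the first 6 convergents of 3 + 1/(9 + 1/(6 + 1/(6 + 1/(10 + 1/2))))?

3/1, 28/9, 171/55, 1054/339, 10711/3445, 22476/7229

Using the convergent recurrence p_i = a_i*p_{i-1} + p_{i-2}, q_i = a_i*q_{i-1} + q_{i-2} with p_{-2}=0, p_{-1}=1, q_{-2}=1, q_{-1}=0:
  i=0: a_0=3, p_0 = 3*1 + 0 = 3, q_0 = 3*0 + 1 = 1.
  i=1: a_1=9, p_1 = 9*3 + 1 = 28, q_1 = 9*1 + 0 = 9.
  i=2: a_2=6, p_2 = 6*28 + 3 = 171, q_2 = 6*9 + 1 = 55.
  i=3: a_3=6, p_3 = 6*171 + 28 = 1054, q_3 = 6*55 + 9 = 339.
  i=4: a_4=10, p_4 = 10*1054 + 171 = 10711, q_4 = 10*339 + 55 = 3445.
  i=5: a_5=2, p_5 = 2*10711 + 1054 = 22476, q_5 = 2*3445 + 339 = 7229.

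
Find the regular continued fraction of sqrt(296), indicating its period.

Write x_i = (sqrt(296) + m_i)/d_i with (m_0, d_0) = (0, 1). a_0 = floor(sqrt(296)) = 17, since 17^2 = 289 <= 296 < 324 = 18^2.
Iterate m_{i+1} = d_i*a_i - m_i, d_{i+1} = (296 - m_{i+1}^2)/d_i, a_{i+1} = floor((a_0 + m_{i+1})/d_{i+1}):
  m_1 = 1*17 - 0 = 17, d_1 = (296 - 17^2)/1 = 7/1 = 7, a_1 = floor((17 + 17)/7) = 4.
  m_2 = 7*4 - 17 = 11, d_2 = (296 - 11^2)/7 = 175/7 = 25, a_2 = floor((17 + 11)/25) = 1.
  m_3 = 25*1 - 11 = 14, d_3 = (296 - 14^2)/25 = 100/25 = 4, a_3 = floor((17 + 14)/4) = 7.
  m_4 = 4*7 - 14 = 14, d_4 = (296 - 14^2)/4 = 100/4 = 25, a_4 = floor((17 + 14)/25) = 1.
  m_5 = 25*1 - 14 = 11, d_5 = (296 - 11^2)/25 = 175/25 = 7, a_5 = floor((17 + 11)/7) = 4.
  m_6 = 7*4 - 11 = 17, d_6 = (296 - 17^2)/7 = 7/7 = 1, a_6 = floor((17 + 17)/1) = 34.
  m_7 = 1*34 - 17 = 17, d_7 = (296 - 17^2)/1 = 7/1 = 7: (m_7, d_7) = (m_1, d_1) = (17, 7), so from here the quotients repeat a_1, ..., a_6; the period length is 6.
Hence the expansion of sqrt(296) is a_0 = 17 followed by the repeating block 4, 1, 7, 1, 4, 34 (period 6).

[17; (4, 1, 7, 1, 4, 34)]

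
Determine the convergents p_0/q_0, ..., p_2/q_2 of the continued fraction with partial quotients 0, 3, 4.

Using the convergent recurrence p_i = a_i*p_{i-1} + p_{i-2}, q_i = a_i*q_{i-1} + q_{i-2} with p_{-2}=0, p_{-1}=1, q_{-2}=1, q_{-1}=0:
  i=0: a_0=0, p_0 = 0*1 + 0 = 0, q_0 = 0*0 + 1 = 1.
  i=1: a_1=3, p_1 = 3*0 + 1 = 1, q_1 = 3*1 + 0 = 3.
  i=2: a_2=4, p_2 = 4*1 + 0 = 4, q_2 = 4*3 + 1 = 13.

0/1, 1/3, 4/13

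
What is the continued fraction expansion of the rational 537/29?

Run the Euclidean algorithm on 537 and 29; the successive quotients are the partial quotients a_0, a_1, ... (each step inverts the fractional part left over by the previous one):
  537 = 18*29 + 15, so a_0 = 18.
  29 = 1*15 + 14, so a_1 = 1.
  15 = 1*14 + 1, so a_2 = 1.
  14 = 14*1 + 0, so a_3 = 14.
The remainder reaches 0 after 4 divisions, so the expansion has 4 partial quotients, read off in order.

[18; 1, 1, 14]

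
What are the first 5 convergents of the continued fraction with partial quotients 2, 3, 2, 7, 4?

Using the convergent recurrence p_i = a_i*p_{i-1} + p_{i-2}, q_i = a_i*q_{i-1} + q_{i-2} with p_{-2}=0, p_{-1}=1, q_{-2}=1, q_{-1}=0:
  i=0: a_0=2, p_0 = 2*1 + 0 = 2, q_0 = 2*0 + 1 = 1.
  i=1: a_1=3, p_1 = 3*2 + 1 = 7, q_1 = 3*1 + 0 = 3.
  i=2: a_2=2, p_2 = 2*7 + 2 = 16, q_2 = 2*3 + 1 = 7.
  i=3: a_3=7, p_3 = 7*16 + 7 = 119, q_3 = 7*7 + 3 = 52.
  i=4: a_4=4, p_4 = 4*119 + 16 = 492, q_4 = 4*52 + 7 = 215.

2/1, 7/3, 16/7, 119/52, 492/215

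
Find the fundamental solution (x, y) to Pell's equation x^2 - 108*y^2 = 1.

First expand sqrt(108) as a continued fraction. With x_i = (sqrt(108) + m_i)/d_i and (m_0, d_0) = (0, 1): a_0 = floor(sqrt(108)) = 10, since 10^2 = 100 <= 108 < 121 = 11^2.
Iterate m_{i+1} = d_i*a_i - m_i, d_{i+1} = (108 - m_{i+1}^2)/d_i, a_{i+1} = floor((a_0 + m_{i+1})/d_{i+1}):
  m_1 = 1*10 - 0 = 10, d_1 = (108 - 10^2)/1 = 8/1 = 8, a_1 = floor((10 + 10)/8) = 2.
  m_2 = 8*2 - 10 = 6, d_2 = (108 - 6^2)/8 = 72/8 = 9, a_2 = floor((10 + 6)/9) = 1.
  m_3 = 9*1 - 6 = 3, d_3 = (108 - 3^2)/9 = 99/9 = 11, a_3 = floor((10 + 3)/11) = 1.
  m_4 = 11*1 - 3 = 8, d_4 = (108 - 8^2)/11 = 44/11 = 4, a_4 = floor((10 + 8)/4) = 4.
  m_5 = 4*4 - 8 = 8, d_5 = (108 - 8^2)/4 = 44/4 = 11, a_5 = floor((10 + 8)/11) = 1.
  m_6 = 11*1 - 8 = 3, d_6 = (108 - 3^2)/11 = 99/11 = 9, a_6 = floor((10 + 3)/9) = 1.
  m_7 = 9*1 - 3 = 6, d_7 = (108 - 6^2)/9 = 72/9 = 8, a_7 = floor((10 + 6)/8) = 2.
  m_8 = 8*2 - 6 = 10, d_8 = (108 - 10^2)/8 = 8/8 = 1, a_8 = floor((10 + 10)/1) = 20.
  m_9 = 1*20 - 10 = 10, d_9 = (108 - 10^2)/1 = 8/1 = 8: (m_9, d_9) = (m_1, d_1) = (10, 8), so from here the quotients repeat a_1, ..., a_8; the period length is 8.
So sqrt(108) = [10; (2, 1, 1, 4, 1, 1, 2, 20)] with period length k = 8.
k is even, so the fundamental solution of x^2 - 108y^2 = 1 is (p_{k-1}, q_{k-1}) = (p_7, q_7); compute convergents through index 7.
Convergents (p_i = a_i*p_{i-1} + p_{i-2}, q_i = a_i*q_{i-1} + q_{i-2} with p_{-2}=0, p_{-1}=1, q_{-2}=1, q_{-1}=0):
  i=0: a_0=10, p_0 = 10*1 + 0 = 10, q_0 = 10*0 + 1 = 1.
  i=1: a_1=2, p_1 = 2*10 + 1 = 21, q_1 = 2*1 + 0 = 2.
  i=2: a_2=1, p_2 = 1*21 + 10 = 31, q_2 = 1*2 + 1 = 3.
  i=3: a_3=1, p_3 = 1*31 + 21 = 52, q_3 = 1*3 + 2 = 5.
  i=4: a_4=4, p_4 = 4*52 + 31 = 239, q_4 = 4*5 + 3 = 23.
  i=5: a_5=1, p_5 = 1*239 + 52 = 291, q_5 = 1*23 + 5 = 28.
  i=6: a_6=1, p_6 = 1*291 + 239 = 530, q_6 = 1*28 + 23 = 51.
  i=7: a_7=2, p_7 = 2*530 + 291 = 1351, q_7 = 2*51 + 28 = 130.
Check: 1351^2 - 108*130^2 = 1825201 - 1825200 = 1, so (x, y) = (1351, 130) solves the equation, and by the theorem it is the least positive solution.

(x, y) = (1351, 130)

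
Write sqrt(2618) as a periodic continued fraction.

[51; (6, 102)]

Write x_i = (sqrt(2618) + m_i)/d_i with (m_0, d_0) = (0, 1). a_0 = floor(sqrt(2618)) = 51, since 51^2 = 2601 <= 2618 < 2704 = 52^2.
Iterate m_{i+1} = d_i*a_i - m_i, d_{i+1} = (2618 - m_{i+1}^2)/d_i, a_{i+1} = floor((a_0 + m_{i+1})/d_{i+1}):
  m_1 = 1*51 - 0 = 51, d_1 = (2618 - 51^2)/1 = 17/1 = 17, a_1 = floor((51 + 51)/17) = 6.
  m_2 = 17*6 - 51 = 51, d_2 = (2618 - 51^2)/17 = 17/17 = 1, a_2 = floor((51 + 51)/1) = 102.
  m_3 = 1*102 - 51 = 51, d_3 = (2618 - 51^2)/1 = 17/1 = 17: (m_3, d_3) = (m_1, d_1) = (51, 17), so from here the quotients repeat a_1, a_2; the period length is 2.
Hence the expansion of sqrt(2618) is a_0 = 51 followed by the repeating block 6, 102 (period 2).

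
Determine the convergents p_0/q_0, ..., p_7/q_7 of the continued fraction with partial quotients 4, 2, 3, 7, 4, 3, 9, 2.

Using the convergent recurrence p_i = a_i*p_{i-1} + p_{i-2}, q_i = a_i*q_{i-1} + q_{i-2} with p_{-2}=0, p_{-1}=1, q_{-2}=1, q_{-1}=0:
  i=0: a_0=4, p_0 = 4*1 + 0 = 4, q_0 = 4*0 + 1 = 1.
  i=1: a_1=2, p_1 = 2*4 + 1 = 9, q_1 = 2*1 + 0 = 2.
  i=2: a_2=3, p_2 = 3*9 + 4 = 31, q_2 = 3*2 + 1 = 7.
  i=3: a_3=7, p_3 = 7*31 + 9 = 226, q_3 = 7*7 + 2 = 51.
  i=4: a_4=4, p_4 = 4*226 + 31 = 935, q_4 = 4*51 + 7 = 211.
  i=5: a_5=3, p_5 = 3*935 + 226 = 3031, q_5 = 3*211 + 51 = 684.
  i=6: a_6=9, p_6 = 9*3031 + 935 = 28214, q_6 = 9*684 + 211 = 6367.
  i=7: a_7=2, p_7 = 2*28214 + 3031 = 59459, q_7 = 2*6367 + 684 = 13418.

4/1, 9/2, 31/7, 226/51, 935/211, 3031/684, 28214/6367, 59459/13418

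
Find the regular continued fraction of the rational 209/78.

Run the Euclidean algorithm on 209 and 78; the successive quotients are the partial quotients a_0, a_1, ... (each step inverts the fractional part left over by the previous one):
  209 = 2*78 + 53, so a_0 = 2.
  78 = 1*53 + 25, so a_1 = 1.
  53 = 2*25 + 3, so a_2 = 2.
  25 = 8*3 + 1, so a_3 = 8.
  3 = 3*1 + 0, so a_4 = 3.
The remainder reaches 0 after 5 divisions, so the expansion has 5 partial quotients, read off in order.

[2; 1, 2, 8, 3]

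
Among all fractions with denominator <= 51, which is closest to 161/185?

Expand x = 161/185 as a continued fraction with the Euclidean algorithm:
  161 = 0*185 + 161, so a_0 = 0.
  185 = 1*161 + 24, so a_1 = 1.
  161 = 6*24 + 17, so a_2 = 6.
  24 = 1*17 + 7, so a_3 = 1.
  17 = 2*7 + 3, so a_4 = 2.
  7 = 2*3 + 1, so a_5 = 2.
  3 = 3*1 + 0, so a_6 = 3.
so x = [0; 1, 6, 1, 2, 2, 3].
Convergents (p_i = a_i*p_{i-1} + p_{i-2}, q_i = a_i*q_{i-1} + q_{i-2} with p_{-2}=0, p_{-1}=1, q_{-2}=1, q_{-1}=0), until the denominator exceeds 51:
  i=0: a_0=0, p_0 = 0*1 + 0 = 0, q_0 = 0*0 + 1 = 1.
  i=1: a_1=1, p_1 = 1*0 + 1 = 1, q_1 = 1*1 + 0 = 1.
  i=2: a_2=6, p_2 = 6*1 + 0 = 6, q_2 = 6*1 + 1 = 7.
  i=3: a_3=1, p_3 = 1*6 + 1 = 7, q_3 = 1*7 + 1 = 8.
  i=4: a_4=2, p_4 = 2*7 + 6 = 20, q_4 = 2*8 + 7 = 23.
  i=5: a_5=2, p_5 = 2*20 + 7 = 47, q_5 = 2*23 + 8 = 54.
q_5 = 54 > 51, so the last convergent with denominator <= 51 is p_4/q_4 = 20/23.
The closest fraction with denominator <= 51 is either p_4/q_4 or the intermediate fraction (k*p_4 + p_3)/(k*q_4 + q_3) with the largest k >= 1 whose denominator stays <= 51; these approach x as k grows, and every other convergent or intermediate fraction in range is farther away.
Largest k: floor((51 - q_3)/q_4) = floor((51 - 8)/23) = 1.
That gives (1*20 + 7)/(1*23 + 8) = 27/31.
Compare the errors: |x - 20/23| = |161*23 - 20*185|/(185*23) = 3/4255, and |x - 27/31| = |161*31 - 27*185|/(185*31) = 4/5735.
Cross-multiplying, 4*4255 = 17020 < 17205 = 3*5735, so 4/5735 is smaller: the intermediate fraction 27/31 is closer to x than 20/23.

27/31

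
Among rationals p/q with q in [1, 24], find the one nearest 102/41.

57/23

Expand x = 102/41 as a continued fraction with the Euclidean algorithm:
  102 = 2*41 + 20, so a_0 = 2.
  41 = 2*20 + 1, so a_1 = 2.
  20 = 20*1 + 0, so a_2 = 20.
so x = [2; 2, 20].
Convergents (p_i = a_i*p_{i-1} + p_{i-2}, q_i = a_i*q_{i-1} + q_{i-2} with p_{-2}=0, p_{-1}=1, q_{-2}=1, q_{-1}=0), until the denominator exceeds 24:
  i=0: a_0=2, p_0 = 2*1 + 0 = 2, q_0 = 2*0 + 1 = 1.
  i=1: a_1=2, p_1 = 2*2 + 1 = 5, q_1 = 2*1 + 0 = 2.
  i=2: a_2=20, p_2 = 20*5 + 2 = 102, q_2 = 20*2 + 1 = 41.
q_2 = 41 > 24, so the last convergent with denominator <= 24 is p_1/q_1 = 5/2.
The closest fraction with denominator <= 24 is either p_1/q_1 or the intermediate fraction (k*p_1 + p_0)/(k*q_1 + q_0) with the largest k >= 1 whose denominator stays <= 24; these approach x as k grows, and every other convergent or intermediate fraction in range is farther away.
Largest k: floor((24 - q_0)/q_1) = floor((24 - 1)/2) = 11.
That gives (11*5 + 2)/(11*2 + 1) = 57/23.
Compare the errors: |x - 5/2| = |102*2 - 5*41|/(41*2) = 1/82, and |x - 57/23| = |102*23 - 57*41|/(41*23) = 9/943.
Cross-multiplying, 9*82 = 738 < 943 = 1*943, so 9/943 is smaller: the intermediate fraction 57/23 is closer to x than 5/2.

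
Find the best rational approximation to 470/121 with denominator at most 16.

Expand x = 470/121 as a continued fraction with the Euclidean algorithm:
  470 = 3*121 + 107, so a_0 = 3.
  121 = 1*107 + 14, so a_1 = 1.
  107 = 7*14 + 9, so a_2 = 7.
  14 = 1*9 + 5, so a_3 = 1.
  9 = 1*5 + 4, so a_4 = 1.
  5 = 1*4 + 1, so a_5 = 1.
  4 = 4*1 + 0, so a_6 = 4.
so x = [3; 1, 7, 1, 1, 1, 4].
Convergents (p_i = a_i*p_{i-1} + p_{i-2}, q_i = a_i*q_{i-1} + q_{i-2} with p_{-2}=0, p_{-1}=1, q_{-2}=1, q_{-1}=0), until the denominator exceeds 16:
  i=0: a_0=3, p_0 = 3*1 + 0 = 3, q_0 = 3*0 + 1 = 1.
  i=1: a_1=1, p_1 = 1*3 + 1 = 4, q_1 = 1*1 + 0 = 1.
  i=2: a_2=7, p_2 = 7*4 + 3 = 31, q_2 = 7*1 + 1 = 8.
  i=3: a_3=1, p_3 = 1*31 + 4 = 35, q_3 = 1*8 + 1 = 9.
  i=4: a_4=1, p_4 = 1*35 + 31 = 66, q_4 = 1*9 + 8 = 17.
q_4 = 17 > 16, so the last convergent with denominator <= 16 is p_3/q_3 = 35/9.
The closest fraction with denominator <= 16 is either p_3/q_3 or the intermediate fraction (k*p_3 + p_2)/(k*q_3 + q_2) with the largest k >= 1 whose denominator stays <= 16; these approach x as k grows, and every other convergent or intermediate fraction in range is farther away.
Largest k: floor((16 - q_2)/q_3) = floor((16 - 8)/9) = 0.
Since k = 0, no intermediate fraction beyond p_3/q_3 has denominator <= 16, so the convergent 35/9 is the closest (its error is |470*9 - 35*121|/(121*9) = 5/1089).

35/9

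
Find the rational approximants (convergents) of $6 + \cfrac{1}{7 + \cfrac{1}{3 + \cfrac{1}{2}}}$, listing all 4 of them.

6/1, 43/7, 135/22, 313/51

Using the convergent recurrence p_i = a_i*p_{i-1} + p_{i-2}, q_i = a_i*q_{i-1} + q_{i-2} with p_{-2}=0, p_{-1}=1, q_{-2}=1, q_{-1}=0:
  i=0: a_0=6, p_0 = 6*1 + 0 = 6, q_0 = 6*0 + 1 = 1.
  i=1: a_1=7, p_1 = 7*6 + 1 = 43, q_1 = 7*1 + 0 = 7.
  i=2: a_2=3, p_2 = 3*43 + 6 = 135, q_2 = 3*7 + 1 = 22.
  i=3: a_3=2, p_3 = 2*135 + 43 = 313, q_3 = 2*22 + 7 = 51.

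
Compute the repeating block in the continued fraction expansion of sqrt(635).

[25; (5, 50)]

Write x_i = (sqrt(635) + m_i)/d_i with (m_0, d_0) = (0, 1). a_0 = floor(sqrt(635)) = 25, since 25^2 = 625 <= 635 < 676 = 26^2.
Iterate m_{i+1} = d_i*a_i - m_i, d_{i+1} = (635 - m_{i+1}^2)/d_i, a_{i+1} = floor((a_0 + m_{i+1})/d_{i+1}):
  m_1 = 1*25 - 0 = 25, d_1 = (635 - 25^2)/1 = 10/1 = 10, a_1 = floor((25 + 25)/10) = 5.
  m_2 = 10*5 - 25 = 25, d_2 = (635 - 25^2)/10 = 10/10 = 1, a_2 = floor((25 + 25)/1) = 50.
  m_3 = 1*50 - 25 = 25, d_3 = (635 - 25^2)/1 = 10/1 = 10: (m_3, d_3) = (m_1, d_1) = (25, 10), so from here the quotients repeat a_1, a_2; the period length is 2.
Hence the expansion of sqrt(635) is a_0 = 25 followed by the repeating block 5, 50 (period 2).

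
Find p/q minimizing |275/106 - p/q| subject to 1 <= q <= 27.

70/27

Expand x = 275/106 as a continued fraction with the Euclidean algorithm:
  275 = 2*106 + 63, so a_0 = 2.
  106 = 1*63 + 43, so a_1 = 1.
  63 = 1*43 + 20, so a_2 = 1.
  43 = 2*20 + 3, so a_3 = 2.
  20 = 6*3 + 2, so a_4 = 6.
  3 = 1*2 + 1, so a_5 = 1.
  2 = 2*1 + 0, so a_6 = 2.
so x = [2; 1, 1, 2, 6, 1, 2].
Convergents (p_i = a_i*p_{i-1} + p_{i-2}, q_i = a_i*q_{i-1} + q_{i-2} with p_{-2}=0, p_{-1}=1, q_{-2}=1, q_{-1}=0), until the denominator exceeds 27:
  i=0: a_0=2, p_0 = 2*1 + 0 = 2, q_0 = 2*0 + 1 = 1.
  i=1: a_1=1, p_1 = 1*2 + 1 = 3, q_1 = 1*1 + 0 = 1.
  i=2: a_2=1, p_2 = 1*3 + 2 = 5, q_2 = 1*1 + 1 = 2.
  i=3: a_3=2, p_3 = 2*5 + 3 = 13, q_3 = 2*2 + 1 = 5.
  i=4: a_4=6, p_4 = 6*13 + 5 = 83, q_4 = 6*5 + 2 = 32.
q_4 = 32 > 27, so the last convergent with denominator <= 27 is p_3/q_3 = 13/5.
The closest fraction with denominator <= 27 is either p_3/q_3 or the intermediate fraction (k*p_3 + p_2)/(k*q_3 + q_2) with the largest k >= 1 whose denominator stays <= 27; these approach x as k grows, and every other convergent or intermediate fraction in range is farther away.
Largest k: floor((27 - q_2)/q_3) = floor((27 - 2)/5) = 5.
That gives (5*13 + 5)/(5*5 + 2) = 70/27.
Compare the errors: |x - 13/5| = |275*5 - 13*106|/(106*5) = 3/530, and |x - 70/27| = |275*27 - 70*106|/(106*27) = 5/2862.
Cross-multiplying, 5*530 = 2650 < 8586 = 3*2862, so 5/2862 is smaller: the intermediate fraction 70/27 is closer to x than 13/5.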